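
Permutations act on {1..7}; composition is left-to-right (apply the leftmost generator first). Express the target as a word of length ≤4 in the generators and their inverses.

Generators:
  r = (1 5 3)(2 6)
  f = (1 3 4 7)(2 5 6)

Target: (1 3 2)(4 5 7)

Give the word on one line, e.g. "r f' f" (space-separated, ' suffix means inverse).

r' f' r r

  after r': (1 3 5)(2 6)
  after f': (2 5 7 4 3)
  after r: (1 5 7 4)(2 3 6)
  after r: (1 3 2)(4 5 7)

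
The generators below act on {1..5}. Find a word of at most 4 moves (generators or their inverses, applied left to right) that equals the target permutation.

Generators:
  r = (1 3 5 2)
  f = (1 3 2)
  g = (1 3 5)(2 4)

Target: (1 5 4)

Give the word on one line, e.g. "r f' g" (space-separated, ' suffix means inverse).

  after g: (1 3 5)(2 4)
  after f: (1 2 4)(3 5)
  after f: (2 4 3 5)
  after g': (1 5 4)

g f f g'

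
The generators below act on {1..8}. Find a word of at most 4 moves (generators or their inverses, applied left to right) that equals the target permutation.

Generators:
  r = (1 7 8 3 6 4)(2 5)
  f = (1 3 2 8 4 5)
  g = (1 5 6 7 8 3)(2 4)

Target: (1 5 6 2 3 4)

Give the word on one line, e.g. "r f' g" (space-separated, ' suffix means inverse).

  after g': (1 3 8 7 6 5)(2 4)
  after f': (2 8 7 6 4 3)
  after g: (1 5 6 2 3 4)

g' f' g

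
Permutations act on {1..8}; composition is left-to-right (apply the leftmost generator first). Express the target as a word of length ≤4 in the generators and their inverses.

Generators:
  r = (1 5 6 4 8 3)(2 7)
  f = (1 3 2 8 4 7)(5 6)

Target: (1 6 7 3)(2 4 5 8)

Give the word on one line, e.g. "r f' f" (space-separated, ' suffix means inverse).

r' f' r f

  after r': (1 3 8 4 6 5)(2 7)
  after f': (2 4 5 7 3)
  after r: (1 5 2 8 3 7)(4 6)
  after f: (1 6 7 3)(2 4 5 8)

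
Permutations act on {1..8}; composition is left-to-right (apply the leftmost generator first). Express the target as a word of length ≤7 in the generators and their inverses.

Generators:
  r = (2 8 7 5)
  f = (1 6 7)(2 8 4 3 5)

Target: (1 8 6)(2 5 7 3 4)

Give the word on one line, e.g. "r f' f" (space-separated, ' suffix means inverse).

r f' r r r

  after r: (2 8 7 5)
  after f': (1 7 3 4 8 6)
  after r: (1 5 2 8 6)(3 4 7)
  after r: (1 2 7 3 4 5 8 6)
  after r: (1 8 6)(2 5 7 3 4)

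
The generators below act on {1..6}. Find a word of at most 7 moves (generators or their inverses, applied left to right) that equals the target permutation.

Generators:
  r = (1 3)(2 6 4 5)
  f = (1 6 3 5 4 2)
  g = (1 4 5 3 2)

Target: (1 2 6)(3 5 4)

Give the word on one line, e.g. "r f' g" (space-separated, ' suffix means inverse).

  after g: (1 4 5 3 2)
  after r: (1 5)(2 3 6 4)
  after g': (1 4 3 6)(2 5)
  after r': (1 6 3 2 4)
  after r': (1 2 6)(3 5 4)

g r g' r' r'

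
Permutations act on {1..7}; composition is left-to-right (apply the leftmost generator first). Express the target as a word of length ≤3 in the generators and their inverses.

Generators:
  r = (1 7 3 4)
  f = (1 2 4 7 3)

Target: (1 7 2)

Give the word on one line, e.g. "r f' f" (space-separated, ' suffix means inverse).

  after r: (1 7 3 4)
  after r: (1 3)(4 7)
  after f': (1 7 2)

r r f'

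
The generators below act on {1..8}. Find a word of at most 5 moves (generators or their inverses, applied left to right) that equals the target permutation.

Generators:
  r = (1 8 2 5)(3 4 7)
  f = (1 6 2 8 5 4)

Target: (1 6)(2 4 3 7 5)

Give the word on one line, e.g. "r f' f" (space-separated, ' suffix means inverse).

  after r: (1 8 2 5)(3 4 7)
  after r: (1 2)(3 7 4)(5 8)
  after f': (1 6)(2 4 3 7 5)

r r f'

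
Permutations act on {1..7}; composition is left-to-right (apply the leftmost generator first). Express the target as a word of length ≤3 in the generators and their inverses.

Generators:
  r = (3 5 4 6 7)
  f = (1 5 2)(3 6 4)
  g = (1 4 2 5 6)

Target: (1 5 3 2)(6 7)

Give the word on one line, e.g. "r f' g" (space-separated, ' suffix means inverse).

r f

  after r: (3 5 4 6 7)
  after f: (1 5 3 2)(6 7)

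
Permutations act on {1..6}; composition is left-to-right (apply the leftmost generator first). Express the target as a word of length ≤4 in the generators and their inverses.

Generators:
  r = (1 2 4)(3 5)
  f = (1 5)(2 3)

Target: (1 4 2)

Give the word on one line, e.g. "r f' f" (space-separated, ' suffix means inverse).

r r

  after r: (1 2 4)(3 5)
  after r: (1 4 2)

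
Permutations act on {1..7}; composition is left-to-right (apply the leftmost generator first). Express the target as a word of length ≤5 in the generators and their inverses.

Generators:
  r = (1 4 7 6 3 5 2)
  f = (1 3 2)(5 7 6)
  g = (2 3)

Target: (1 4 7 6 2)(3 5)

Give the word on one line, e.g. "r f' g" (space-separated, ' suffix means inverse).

g' r' f r f

  after g': (2 3)
  after r': (1 2 6 7 4)(3 5)
  after f: (2 5)(3 7 4)
  after r: (1 4 5)(3 6)
  after f: (1 4 7 6 2)(3 5)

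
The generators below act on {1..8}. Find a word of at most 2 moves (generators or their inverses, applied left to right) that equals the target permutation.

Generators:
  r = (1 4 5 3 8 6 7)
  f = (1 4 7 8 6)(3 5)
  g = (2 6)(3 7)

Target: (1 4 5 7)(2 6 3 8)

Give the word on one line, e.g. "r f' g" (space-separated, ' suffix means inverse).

r g

  after r: (1 4 5 3 8 6 7)
  after g: (1 4 5 7)(2 6 3 8)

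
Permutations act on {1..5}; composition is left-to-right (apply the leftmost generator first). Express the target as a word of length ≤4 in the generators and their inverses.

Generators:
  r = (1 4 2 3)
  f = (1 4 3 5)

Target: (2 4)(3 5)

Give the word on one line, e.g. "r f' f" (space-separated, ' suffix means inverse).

  after f: (1 4 3 5)
  after r': (2 4)(3 5)

f r'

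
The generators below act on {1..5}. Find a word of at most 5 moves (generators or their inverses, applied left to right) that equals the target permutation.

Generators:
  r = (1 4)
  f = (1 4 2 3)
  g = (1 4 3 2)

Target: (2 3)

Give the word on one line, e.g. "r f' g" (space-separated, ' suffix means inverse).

f g f

  after f: (1 4 2 3)
  after g: (1 3 4)
  after f: (2 3)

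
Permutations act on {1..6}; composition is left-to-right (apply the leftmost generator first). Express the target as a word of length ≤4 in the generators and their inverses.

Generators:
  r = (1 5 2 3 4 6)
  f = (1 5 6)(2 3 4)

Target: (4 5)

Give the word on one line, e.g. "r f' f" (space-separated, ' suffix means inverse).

r f'

  after r: (1 5 2 3 4 6)
  after f': (4 5)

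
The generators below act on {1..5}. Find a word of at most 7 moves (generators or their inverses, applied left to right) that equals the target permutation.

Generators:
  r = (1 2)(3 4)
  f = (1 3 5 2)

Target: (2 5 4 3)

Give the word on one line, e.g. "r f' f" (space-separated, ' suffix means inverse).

r' f' r' f f

  after r': (1 2)(3 4)
  after f': (1 5 3 4)
  after r': (1 5 4 2)
  after f: (1 2 3 5 4)
  after f: (2 5 4 3)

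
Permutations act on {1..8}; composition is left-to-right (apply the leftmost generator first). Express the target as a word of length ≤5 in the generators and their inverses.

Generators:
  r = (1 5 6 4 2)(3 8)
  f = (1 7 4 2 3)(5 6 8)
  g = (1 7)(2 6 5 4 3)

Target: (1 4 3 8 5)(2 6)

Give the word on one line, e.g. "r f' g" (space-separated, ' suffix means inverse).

  after r': (1 2 4 6 5)(3 8)
  after g': (1 3 8 4 2 5 7)
  after g': (1 4 3 8 5)(2 6)

r' g' g'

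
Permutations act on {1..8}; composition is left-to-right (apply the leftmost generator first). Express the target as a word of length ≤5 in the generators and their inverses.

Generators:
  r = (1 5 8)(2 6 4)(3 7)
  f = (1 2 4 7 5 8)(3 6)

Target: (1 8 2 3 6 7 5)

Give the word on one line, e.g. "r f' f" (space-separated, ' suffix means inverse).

r' r' f

  after r': (1 8 5)(2 4 6)(3 7)
  after r': (1 5 8)(2 6 4)
  after f: (1 8 2 3 6 7 5)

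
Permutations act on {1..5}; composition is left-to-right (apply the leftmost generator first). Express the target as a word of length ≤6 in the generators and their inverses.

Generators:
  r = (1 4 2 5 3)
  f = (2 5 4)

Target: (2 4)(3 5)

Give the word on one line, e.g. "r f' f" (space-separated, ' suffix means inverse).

  after r': (1 3 5 2 4)
  after f: (1 3 4)
  after r: (2 5 3)
  after f: (2 4)(3 5)

r' f r f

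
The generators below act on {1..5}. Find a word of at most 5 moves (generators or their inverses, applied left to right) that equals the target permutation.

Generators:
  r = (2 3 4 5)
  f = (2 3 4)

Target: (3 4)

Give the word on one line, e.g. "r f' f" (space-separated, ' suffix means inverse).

r f r r

  after r: (2 3 4 5)
  after f: (2 4 5 3)
  after r: (2 5 4)
  after r: (3 4)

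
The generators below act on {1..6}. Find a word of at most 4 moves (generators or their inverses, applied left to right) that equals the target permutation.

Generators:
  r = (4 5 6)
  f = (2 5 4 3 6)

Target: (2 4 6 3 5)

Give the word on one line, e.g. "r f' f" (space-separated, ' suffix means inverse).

r f r'

  after r: (4 5 6)
  after f: (2 5)(3 6)
  after r': (2 4 6 3 5)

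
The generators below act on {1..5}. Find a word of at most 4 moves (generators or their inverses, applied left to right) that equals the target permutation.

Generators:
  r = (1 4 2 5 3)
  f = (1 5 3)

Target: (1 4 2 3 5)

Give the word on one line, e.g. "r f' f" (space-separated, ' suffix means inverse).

  after r: (1 4 2 5 3)
  after f: (1 4 2 3 5)

r f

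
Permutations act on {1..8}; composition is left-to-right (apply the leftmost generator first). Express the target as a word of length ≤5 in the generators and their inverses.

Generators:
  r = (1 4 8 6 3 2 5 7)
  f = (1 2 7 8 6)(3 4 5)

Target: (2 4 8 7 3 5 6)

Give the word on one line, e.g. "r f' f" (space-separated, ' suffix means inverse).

  after f: (1 2 7 8 6)(3 4 5)
  after r: (1 5 2)(3 8)(4 7 6)
  after f: (1 3 6 5 7)(4 8)
  after r: (1 2 5)(4 6 7)
  after f': (2 4 8 7 3 5 6)

f r f r f'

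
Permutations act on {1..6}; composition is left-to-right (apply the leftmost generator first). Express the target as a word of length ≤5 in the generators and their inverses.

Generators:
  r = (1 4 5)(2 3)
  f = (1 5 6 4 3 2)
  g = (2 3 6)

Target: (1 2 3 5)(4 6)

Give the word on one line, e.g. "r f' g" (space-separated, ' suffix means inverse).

  after r: (1 4 5)(2 3)
  after r: (1 5 4)
  after r: (2 3)
  after g': (3 6)
  after f': (1 2 3 5)(4 6)

r r r g' f'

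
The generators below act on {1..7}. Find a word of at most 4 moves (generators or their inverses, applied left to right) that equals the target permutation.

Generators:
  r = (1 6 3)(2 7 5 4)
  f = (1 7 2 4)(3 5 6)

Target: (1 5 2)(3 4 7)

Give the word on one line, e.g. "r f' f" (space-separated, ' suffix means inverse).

f r' f r'

  after f: (1 7 2 4)(3 5 6)
  after r': (1 2 5)(3 7 4)
  after f: (1 4 5 7)(2 6 3)
  after r': (1 5 2)(3 4 7)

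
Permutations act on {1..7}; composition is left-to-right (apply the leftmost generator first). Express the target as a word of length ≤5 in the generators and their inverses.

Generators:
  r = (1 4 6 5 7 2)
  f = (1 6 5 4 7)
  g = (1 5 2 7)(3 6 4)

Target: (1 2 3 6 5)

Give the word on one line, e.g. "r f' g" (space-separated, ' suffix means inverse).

  after f: (1 6 5 4 7)
  after r': (1 4 5)(2 7)
  after f': (1 5 7 2 4 6)
  after g: (1 2 3 6 5)

f r' f' g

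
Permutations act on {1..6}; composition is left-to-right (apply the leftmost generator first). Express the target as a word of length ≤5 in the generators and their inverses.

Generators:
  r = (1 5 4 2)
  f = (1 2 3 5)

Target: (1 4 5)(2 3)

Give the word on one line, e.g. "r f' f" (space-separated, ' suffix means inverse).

r r f'

  after r: (1 5 4 2)
  after r: (1 4)(2 5)
  after f': (1 4 5)(2 3)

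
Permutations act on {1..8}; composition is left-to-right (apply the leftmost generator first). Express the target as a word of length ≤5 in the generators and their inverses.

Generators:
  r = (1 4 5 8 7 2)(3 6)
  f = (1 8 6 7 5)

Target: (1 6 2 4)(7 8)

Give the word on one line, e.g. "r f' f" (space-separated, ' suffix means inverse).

  after f': (1 5 7 6 8)
  after r: (1 8 4 5 2)(3 6 7)
  after r: (1 7 6 2 4 8 5)
  after f': (1 6 2 4)(7 8)

f' r r f'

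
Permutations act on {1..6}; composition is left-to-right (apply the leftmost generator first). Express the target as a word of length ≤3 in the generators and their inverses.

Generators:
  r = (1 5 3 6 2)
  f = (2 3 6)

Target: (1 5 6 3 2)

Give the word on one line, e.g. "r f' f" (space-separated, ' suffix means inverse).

  after r: (1 5 3 6 2)
  after f': (1 5 2)
  after f': (1 5 6 3 2)

r f' f'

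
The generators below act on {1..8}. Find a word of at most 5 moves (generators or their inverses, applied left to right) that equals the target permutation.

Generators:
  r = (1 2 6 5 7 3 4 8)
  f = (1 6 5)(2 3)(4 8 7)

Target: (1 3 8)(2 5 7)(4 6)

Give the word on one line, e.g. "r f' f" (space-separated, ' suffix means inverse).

  after r': (1 8 4 3 7 5 6 2)
  after f: (1 7)(2 6 3 4)
  after r: (1 3 8)(2 5 7)(4 6)

r' f r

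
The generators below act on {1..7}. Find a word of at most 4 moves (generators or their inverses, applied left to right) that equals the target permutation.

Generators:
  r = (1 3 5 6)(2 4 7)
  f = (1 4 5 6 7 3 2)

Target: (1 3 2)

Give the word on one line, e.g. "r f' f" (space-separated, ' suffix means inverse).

r f f r

  after r: (1 3 5 6)(2 4 7)
  after f: (1 2 5 7)(3 6 4)
  after f: (2 6 5 3 7 4)
  after r: (1 3 2)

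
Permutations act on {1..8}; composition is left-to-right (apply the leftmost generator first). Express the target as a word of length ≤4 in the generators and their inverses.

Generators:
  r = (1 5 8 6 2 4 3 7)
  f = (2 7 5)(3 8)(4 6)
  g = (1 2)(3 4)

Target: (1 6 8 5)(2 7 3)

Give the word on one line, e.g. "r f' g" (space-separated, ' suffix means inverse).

g r'

  after g: (1 2)(3 4)
  after r': (1 6 8 5)(2 7 3)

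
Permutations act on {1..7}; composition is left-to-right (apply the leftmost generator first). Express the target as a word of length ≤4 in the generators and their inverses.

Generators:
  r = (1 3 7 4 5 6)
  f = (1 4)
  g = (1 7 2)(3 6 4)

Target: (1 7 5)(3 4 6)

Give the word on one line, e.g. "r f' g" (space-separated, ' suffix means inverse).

  after r: (1 3 7 4 5 6)
  after r: (1 7 5)(3 4 6)

r r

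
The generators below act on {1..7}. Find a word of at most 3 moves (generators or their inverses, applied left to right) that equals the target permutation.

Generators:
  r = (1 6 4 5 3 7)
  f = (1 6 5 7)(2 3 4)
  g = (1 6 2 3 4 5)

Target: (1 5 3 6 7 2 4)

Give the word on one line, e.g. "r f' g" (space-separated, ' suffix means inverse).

r' f'

  after r': (1 7 3 5 4 6)
  after f': (1 5 3 6 7 2 4)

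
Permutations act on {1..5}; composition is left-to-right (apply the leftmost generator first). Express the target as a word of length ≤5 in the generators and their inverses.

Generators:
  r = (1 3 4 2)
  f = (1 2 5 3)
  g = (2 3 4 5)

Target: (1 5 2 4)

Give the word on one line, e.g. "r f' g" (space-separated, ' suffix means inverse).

  after r: (1 3 4 2)
  after r: (1 4)(2 3)
  after g: (1 5 2 4)

r r g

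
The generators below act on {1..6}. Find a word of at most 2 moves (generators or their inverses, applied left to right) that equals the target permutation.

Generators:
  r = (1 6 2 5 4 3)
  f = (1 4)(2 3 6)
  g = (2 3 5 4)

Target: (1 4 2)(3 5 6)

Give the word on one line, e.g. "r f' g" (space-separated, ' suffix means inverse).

  after r': (1 3 4 5 2 6)
  after r': (1 4 2)(3 5 6)

r' r'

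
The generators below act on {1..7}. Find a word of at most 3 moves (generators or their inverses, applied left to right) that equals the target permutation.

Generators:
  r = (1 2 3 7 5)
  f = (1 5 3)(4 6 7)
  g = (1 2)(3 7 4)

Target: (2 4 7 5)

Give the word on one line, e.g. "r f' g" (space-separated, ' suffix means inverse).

r g'

  after r: (1 2 3 7 5)
  after g': (2 4 7 5)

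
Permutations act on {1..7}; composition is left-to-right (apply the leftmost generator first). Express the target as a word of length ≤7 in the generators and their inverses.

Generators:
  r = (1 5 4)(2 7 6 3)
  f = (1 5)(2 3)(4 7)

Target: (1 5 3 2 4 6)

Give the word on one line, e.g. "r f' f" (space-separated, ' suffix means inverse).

r f r f r

  after r: (1 5 4)(2 7 6 3)
  after f: (2 4 5 7 6)
  after r: (1 5 6 7 3 2)
  after f: (2 5 6 4 7)
  after r: (1 5 3 2 4 6)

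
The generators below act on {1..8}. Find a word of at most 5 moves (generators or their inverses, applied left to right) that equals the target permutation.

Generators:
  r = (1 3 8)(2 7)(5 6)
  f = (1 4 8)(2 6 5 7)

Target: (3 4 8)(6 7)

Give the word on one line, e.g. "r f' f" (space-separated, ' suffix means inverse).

f' f' r f'

  after f': (1 8 4)(2 7 5 6)
  after f': (1 4 8)(2 5)(6 7)
  after r: (1 4)(2 6)(3 8)(5 7)
  after f': (3 4 8)(6 7)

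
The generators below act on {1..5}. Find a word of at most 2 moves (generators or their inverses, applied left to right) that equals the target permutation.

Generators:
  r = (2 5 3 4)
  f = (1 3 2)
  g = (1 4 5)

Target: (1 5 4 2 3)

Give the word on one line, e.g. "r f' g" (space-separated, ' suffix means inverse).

  after g': (1 5 4)
  after f': (1 5 4 2 3)

g' f'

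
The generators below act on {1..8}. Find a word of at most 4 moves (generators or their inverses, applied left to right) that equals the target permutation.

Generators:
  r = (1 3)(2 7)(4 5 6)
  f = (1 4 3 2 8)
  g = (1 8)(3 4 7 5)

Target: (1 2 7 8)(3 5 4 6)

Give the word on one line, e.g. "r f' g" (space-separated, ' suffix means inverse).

  after r: (1 3)(2 7)(4 5 6)
  after f: (1 2 7 8)(3 4 5 6)
  after r': (1 7 8 3 6)
  after r': (1 2 7 8)(3 5 4 6)

r f r' r'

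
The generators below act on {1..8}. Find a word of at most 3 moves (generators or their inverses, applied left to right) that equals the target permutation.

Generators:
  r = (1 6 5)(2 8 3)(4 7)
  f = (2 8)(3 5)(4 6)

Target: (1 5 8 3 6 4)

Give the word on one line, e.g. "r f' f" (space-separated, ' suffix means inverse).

  after f: (2 8)(3 5)(4 6)
  after r: (1 6 7 4 5 2 3)
  after r: (1 5 8 3 6 4)

f r r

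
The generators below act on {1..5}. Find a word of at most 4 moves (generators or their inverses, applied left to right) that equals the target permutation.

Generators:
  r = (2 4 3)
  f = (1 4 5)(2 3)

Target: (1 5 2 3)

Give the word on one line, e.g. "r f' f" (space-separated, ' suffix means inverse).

  after r': (2 3 4)
  after f': (1 5 4 3)
  after r': (1 5 2 3)

r' f' r'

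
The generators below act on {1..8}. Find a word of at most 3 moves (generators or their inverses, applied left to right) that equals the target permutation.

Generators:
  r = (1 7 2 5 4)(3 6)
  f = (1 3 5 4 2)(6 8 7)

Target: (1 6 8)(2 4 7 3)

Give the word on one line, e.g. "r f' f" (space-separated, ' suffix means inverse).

f r'

  after f: (1 3 5 4 2)(6 8 7)
  after r': (1 6 8)(2 4 7 3)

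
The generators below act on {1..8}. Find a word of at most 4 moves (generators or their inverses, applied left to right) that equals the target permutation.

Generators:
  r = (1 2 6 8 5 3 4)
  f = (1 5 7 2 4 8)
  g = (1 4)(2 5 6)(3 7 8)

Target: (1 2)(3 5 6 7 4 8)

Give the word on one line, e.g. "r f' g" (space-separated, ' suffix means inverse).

g f'

  after g: (1 4)(2 5 6)(3 7 8)
  after f': (1 2)(3 5 6 7 4 8)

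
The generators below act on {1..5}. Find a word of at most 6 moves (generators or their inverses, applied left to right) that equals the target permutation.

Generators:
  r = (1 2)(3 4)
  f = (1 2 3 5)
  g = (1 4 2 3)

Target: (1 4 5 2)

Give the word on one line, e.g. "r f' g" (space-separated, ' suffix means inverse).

  after g: (1 4 2 3)
  after r: (1 3 2 4)
  after g': (1 2)(3 4)
  after f: (1 3 4 5)
  after r': (1 4 5 2)

g r g' f r'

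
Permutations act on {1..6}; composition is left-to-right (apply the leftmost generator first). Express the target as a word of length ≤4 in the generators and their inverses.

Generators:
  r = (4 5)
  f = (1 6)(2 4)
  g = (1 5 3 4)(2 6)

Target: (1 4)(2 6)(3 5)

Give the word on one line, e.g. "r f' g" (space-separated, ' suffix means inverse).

g g r' g

  after g: (1 5 3 4)(2 6)
  after g: (1 3)(4 5)
  after r': (1 3)
  after g: (1 4)(2 6)(3 5)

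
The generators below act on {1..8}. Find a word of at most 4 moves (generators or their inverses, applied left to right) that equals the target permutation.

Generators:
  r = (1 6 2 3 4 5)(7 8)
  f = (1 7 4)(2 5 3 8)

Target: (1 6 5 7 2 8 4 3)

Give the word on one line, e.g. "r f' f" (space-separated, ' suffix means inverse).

r f

  after r: (1 6 2 3 4 5)(7 8)
  after f: (1 6 5 7 2 8 4 3)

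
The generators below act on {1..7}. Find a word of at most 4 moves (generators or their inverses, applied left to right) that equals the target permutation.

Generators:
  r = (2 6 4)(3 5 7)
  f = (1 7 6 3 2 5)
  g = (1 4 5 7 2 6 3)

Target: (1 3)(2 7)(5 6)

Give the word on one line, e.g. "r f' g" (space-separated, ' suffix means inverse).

  after f: (1 7 6 3 2 5)
  after f: (1 6 2)(3 5 7)
  after f: (1 3)(2 7)(5 6)

f f f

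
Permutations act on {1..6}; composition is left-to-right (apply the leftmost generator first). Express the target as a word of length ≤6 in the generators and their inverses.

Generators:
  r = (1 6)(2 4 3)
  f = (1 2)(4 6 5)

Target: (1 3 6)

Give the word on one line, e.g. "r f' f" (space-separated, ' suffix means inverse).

  after f': (1 2)(4 5 6)
  after r: (1 4 5)(2 6 3)
  after r: (1 3 4 5 6 2)
  after f: (1 3 6)

f' r r f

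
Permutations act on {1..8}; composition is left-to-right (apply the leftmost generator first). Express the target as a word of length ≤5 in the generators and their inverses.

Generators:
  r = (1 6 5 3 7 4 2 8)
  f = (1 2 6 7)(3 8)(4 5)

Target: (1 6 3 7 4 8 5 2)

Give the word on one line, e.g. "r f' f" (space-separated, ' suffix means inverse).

  after r': (1 8 2 4 7 3 5 6)
  after r': (1 2 7 5)(3 6 8 4)
  after f: (1 6 3 7 4 8 5 2)

r' r' f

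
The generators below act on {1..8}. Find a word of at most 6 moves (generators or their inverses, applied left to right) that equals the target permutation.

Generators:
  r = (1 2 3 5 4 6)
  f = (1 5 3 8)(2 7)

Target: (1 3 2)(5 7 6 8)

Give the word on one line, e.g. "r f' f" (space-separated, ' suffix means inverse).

r' f' r' r' f

  after r': (1 6 4 5 3 2)
  after f': (1 6 4)(2 8 3 7)
  after r': (1 4 6 5 3 7)(2 8)
  after r': (1 5 2 8)(3 7 6)
  after f: (1 3 2)(5 7 6 8)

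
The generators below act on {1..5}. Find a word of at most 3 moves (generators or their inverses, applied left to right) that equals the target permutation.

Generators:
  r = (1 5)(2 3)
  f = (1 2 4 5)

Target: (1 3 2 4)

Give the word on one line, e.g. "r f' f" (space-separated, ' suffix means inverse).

  after f: (1 2 4 5)
  after r: (1 3 2 4)

f r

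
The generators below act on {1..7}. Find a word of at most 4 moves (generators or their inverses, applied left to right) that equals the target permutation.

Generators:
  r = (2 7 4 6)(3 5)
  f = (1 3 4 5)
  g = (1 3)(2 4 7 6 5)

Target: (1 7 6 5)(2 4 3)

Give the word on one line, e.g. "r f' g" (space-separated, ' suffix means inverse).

  after f: (1 3 4 5)
  after f: (1 4)(3 5)
  after g: (1 7 6 5)(2 4 3)

f f g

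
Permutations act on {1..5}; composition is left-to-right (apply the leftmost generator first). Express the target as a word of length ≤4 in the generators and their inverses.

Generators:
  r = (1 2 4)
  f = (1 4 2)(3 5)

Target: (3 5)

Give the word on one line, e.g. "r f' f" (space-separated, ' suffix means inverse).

r' f r'

  after r': (1 4 2)
  after f: (1 2 4)(3 5)
  after r': (3 5)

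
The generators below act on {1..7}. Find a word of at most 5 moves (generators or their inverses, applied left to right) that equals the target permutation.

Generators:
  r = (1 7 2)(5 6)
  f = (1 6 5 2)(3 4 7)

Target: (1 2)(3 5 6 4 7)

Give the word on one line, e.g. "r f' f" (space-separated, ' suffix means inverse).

f' r f'

  after f': (1 2 5 6)(3 7 4)
  after r: (2 6 7 4 3)
  after f': (1 2)(3 5 6 4 7)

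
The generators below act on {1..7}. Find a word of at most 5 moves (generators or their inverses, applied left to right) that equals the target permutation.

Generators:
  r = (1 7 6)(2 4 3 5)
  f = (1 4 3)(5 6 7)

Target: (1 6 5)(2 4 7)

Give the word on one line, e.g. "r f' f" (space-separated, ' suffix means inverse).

f' r' f r f

  after f': (1 3 4)(5 7 6)
  after r': (1 4 6 3 2 5)
  after f: (1 3 2 6)(4 7 5)
  after r: (1 5 3 4 6 7 2)
  after f: (1 6 5)(2 4 7)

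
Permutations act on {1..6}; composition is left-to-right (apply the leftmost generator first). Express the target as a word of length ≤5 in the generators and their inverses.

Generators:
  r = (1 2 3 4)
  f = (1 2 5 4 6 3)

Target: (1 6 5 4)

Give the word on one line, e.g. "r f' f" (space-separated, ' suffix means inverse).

f' f' r'

  after f': (1 3 6 4 5 2)
  after f': (1 6 5)(2 3 4)
  after r': (1 6 5 4)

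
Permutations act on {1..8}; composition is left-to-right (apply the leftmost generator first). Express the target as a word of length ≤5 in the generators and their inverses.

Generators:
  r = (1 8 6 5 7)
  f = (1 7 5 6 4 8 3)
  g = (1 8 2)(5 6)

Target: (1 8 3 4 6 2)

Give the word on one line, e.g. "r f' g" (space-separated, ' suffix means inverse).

r' r' f' f' g

  after r': (1 7 5 6 8)
  after r': (1 5 8 7 6)
  after f': (1 7 5 4 6 3 8)
  after f': (3 4 5 6 8)
  after g: (1 8 3 4 6 2)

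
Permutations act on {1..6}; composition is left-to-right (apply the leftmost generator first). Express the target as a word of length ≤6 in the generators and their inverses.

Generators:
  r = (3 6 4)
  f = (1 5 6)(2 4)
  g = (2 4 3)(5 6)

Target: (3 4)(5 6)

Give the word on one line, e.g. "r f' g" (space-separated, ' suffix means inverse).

f' g' f f

  after f': (1 6 5)(2 4)
  after g': (1 5)(3 4)
  after f: (1 6)(2 4 3)
  after f: (3 4)(5 6)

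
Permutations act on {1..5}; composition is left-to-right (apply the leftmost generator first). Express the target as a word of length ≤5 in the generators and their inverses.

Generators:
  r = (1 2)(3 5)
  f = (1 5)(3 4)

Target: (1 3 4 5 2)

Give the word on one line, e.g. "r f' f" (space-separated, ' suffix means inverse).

f' r' r' r'

  after f': (1 5)(3 4)
  after r': (1 3 4 5 2)
  after r': (1 5)(3 4)
  after r': (1 3 4 5 2)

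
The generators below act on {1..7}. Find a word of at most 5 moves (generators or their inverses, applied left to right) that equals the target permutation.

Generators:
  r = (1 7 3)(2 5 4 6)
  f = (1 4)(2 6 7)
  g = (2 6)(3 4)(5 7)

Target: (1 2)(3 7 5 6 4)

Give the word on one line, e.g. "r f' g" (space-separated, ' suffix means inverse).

f' r r

  after f': (1 4)(2 7 6)
  after r: (1 6 5 4 7 2 3)
  after r: (1 2)(3 7 5 6 4)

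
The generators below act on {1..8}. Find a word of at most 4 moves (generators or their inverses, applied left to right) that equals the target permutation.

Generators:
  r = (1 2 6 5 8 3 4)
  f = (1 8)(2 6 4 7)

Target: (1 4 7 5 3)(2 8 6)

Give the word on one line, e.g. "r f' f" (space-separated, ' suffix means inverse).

f r r

  after f: (1 8)(2 6 4 7)
  after r: (1 3 4 7 6)(2 5 8)
  after r: (1 4 7 5 3)(2 8 6)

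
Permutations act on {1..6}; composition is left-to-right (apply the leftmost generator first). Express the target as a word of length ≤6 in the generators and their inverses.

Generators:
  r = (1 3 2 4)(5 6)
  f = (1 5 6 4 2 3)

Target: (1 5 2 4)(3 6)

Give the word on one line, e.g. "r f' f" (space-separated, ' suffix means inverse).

f f r r r

  after f: (1 5 6 4 2 3)
  after f: (1 6 2)(3 5 4)
  after r: (1 5)(2 3 6 4)
  after r: (1 6)(3 5)
  after r: (1 5 2 4)(3 6)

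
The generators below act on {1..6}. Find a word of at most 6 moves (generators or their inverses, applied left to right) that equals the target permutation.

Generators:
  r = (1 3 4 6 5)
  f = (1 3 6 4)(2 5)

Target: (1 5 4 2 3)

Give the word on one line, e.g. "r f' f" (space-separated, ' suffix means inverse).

  after r': (1 5 6 4 3)
  after f: (1 2 5 4 6)
  after r: (1 2)(3 4 5 6)
  after f: (1 5 4 2 3)

r' f r f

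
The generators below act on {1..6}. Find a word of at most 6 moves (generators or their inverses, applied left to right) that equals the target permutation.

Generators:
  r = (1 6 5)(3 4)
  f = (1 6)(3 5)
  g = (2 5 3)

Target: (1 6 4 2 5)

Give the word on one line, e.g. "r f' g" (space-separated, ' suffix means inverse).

r g r r r

  after r: (1 6 5)(3 4)
  after g: (1 6 3 4 2 5)
  after r: (1 5 6 4 2)
  after r: (2 6 3 4)
  after r: (1 6 4 2 5)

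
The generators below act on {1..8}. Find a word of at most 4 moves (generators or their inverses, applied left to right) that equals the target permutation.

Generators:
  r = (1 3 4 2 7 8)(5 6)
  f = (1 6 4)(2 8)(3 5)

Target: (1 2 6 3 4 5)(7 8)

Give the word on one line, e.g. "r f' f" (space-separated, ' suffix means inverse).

  after r': (1 8 7 2 4 3)(5 6)
  after f': (1 2 6 3 4 5)(7 8)

r' f'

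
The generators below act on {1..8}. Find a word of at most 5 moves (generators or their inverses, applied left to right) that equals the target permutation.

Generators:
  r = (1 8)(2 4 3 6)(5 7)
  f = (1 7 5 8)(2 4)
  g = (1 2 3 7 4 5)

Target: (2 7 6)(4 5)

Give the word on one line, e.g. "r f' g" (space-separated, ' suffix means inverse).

  after g: (1 2 3 7 4 5)
  after f: (1 4 8)(2 3 5 7)
  after r': (1 2 4)(3 7 6)
  after g': (2 7 6)(4 5)

g f r' g'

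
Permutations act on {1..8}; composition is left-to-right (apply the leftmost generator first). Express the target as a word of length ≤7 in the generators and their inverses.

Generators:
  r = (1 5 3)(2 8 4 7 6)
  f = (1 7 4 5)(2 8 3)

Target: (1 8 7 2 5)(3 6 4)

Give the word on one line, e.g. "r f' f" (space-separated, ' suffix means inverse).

r f' r f r'

  after r: (1 5 3)(2 8 4 7 6)
  after f': (1 4)(3 5 8 7 6)
  after r: (1 7 2 8 6)(4 5)
  after f: (1 4)(2 3)(6 7 8)
  after r': (1 8 7 2 5)(3 6 4)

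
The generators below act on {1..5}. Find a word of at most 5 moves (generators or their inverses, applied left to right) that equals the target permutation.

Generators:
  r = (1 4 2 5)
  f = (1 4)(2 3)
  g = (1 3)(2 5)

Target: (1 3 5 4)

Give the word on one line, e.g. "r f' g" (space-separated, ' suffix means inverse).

  after r: (1 4 2 5)
  after f: (2 5 4 3)
  after g': (1 3 5 4)

r f g'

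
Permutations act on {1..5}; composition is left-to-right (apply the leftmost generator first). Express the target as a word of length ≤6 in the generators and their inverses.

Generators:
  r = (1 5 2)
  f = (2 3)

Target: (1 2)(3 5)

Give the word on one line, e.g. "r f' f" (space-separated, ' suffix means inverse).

  after f': (2 3)
  after r': (1 2 3 5)
  after r': (1 5 2 3)
  after f': (1 5 3)
  after r: (1 2)(3 5)

f' r' r' f' r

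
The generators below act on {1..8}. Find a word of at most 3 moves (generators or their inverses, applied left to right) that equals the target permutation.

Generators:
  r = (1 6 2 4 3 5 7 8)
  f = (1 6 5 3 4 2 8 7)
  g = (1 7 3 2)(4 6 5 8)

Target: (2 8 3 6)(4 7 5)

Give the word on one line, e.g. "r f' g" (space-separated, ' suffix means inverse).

f' g'

  after f': (1 7 8 2 4 3 5 6)
  after g': (2 8 3 6)(4 7 5)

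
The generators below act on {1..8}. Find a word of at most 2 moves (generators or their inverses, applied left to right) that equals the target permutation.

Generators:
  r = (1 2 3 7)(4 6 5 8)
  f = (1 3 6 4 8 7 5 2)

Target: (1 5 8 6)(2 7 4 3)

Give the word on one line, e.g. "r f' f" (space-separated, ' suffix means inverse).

f' f'

  after f': (1 2 5 7 8 4 6 3)
  after f': (1 5 8 6)(2 7 4 3)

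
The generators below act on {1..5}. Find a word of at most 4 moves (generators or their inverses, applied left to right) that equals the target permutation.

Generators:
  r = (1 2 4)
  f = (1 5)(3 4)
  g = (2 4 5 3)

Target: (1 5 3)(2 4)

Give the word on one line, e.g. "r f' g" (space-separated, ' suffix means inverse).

  after g: (2 4 5 3)
  after g: (2 5)(3 4)
  after g: (2 3 5 4)
  after f': (1 5 3)(2 4)

g g g f'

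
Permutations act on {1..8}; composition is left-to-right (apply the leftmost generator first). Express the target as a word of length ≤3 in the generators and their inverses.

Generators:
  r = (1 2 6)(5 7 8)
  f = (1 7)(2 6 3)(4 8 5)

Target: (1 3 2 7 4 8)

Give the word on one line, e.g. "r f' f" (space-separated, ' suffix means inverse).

r' f

  after r': (1 6 2)(5 8 7)
  after f: (1 3 2 7 4 8)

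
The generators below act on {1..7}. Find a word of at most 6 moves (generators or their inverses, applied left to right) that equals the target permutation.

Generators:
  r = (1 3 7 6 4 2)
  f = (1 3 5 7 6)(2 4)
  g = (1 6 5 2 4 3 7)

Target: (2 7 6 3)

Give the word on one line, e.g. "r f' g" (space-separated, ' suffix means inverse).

f g f f

  after f: (1 3 5 7 6)(2 4)
  after g: (1 7 5)(2 3)
  after f: (1 6)(2 5 3 4)
  after f: (2 7 6 3)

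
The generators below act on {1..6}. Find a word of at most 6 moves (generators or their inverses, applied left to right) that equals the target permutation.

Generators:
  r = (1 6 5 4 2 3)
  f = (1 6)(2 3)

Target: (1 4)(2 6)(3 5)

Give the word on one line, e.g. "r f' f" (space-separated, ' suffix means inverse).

  after r: (1 6 5 4 2 3)
  after r: (1 5 2)(3 6 4)
  after r: (1 4)(2 6)(3 5)
  after f': (1 4 6 3 5 2)
  after f': (1 4)(2 6)(3 5)

r r r f' f'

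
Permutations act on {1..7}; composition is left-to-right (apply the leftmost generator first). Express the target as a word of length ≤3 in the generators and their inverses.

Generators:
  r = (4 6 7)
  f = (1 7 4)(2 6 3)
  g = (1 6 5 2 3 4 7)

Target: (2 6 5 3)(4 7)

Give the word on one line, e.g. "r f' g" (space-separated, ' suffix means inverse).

  after g: (1 6 5 2 3 4 7)
  after r: (1 7)(2 3 6 5)
  after f': (2 6 5 3)(4 7)

g r f'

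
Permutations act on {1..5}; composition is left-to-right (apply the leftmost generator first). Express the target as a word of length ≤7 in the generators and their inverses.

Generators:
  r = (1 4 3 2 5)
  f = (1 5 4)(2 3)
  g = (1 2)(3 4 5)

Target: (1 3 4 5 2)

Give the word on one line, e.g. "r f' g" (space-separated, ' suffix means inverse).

  after f: (1 5 4)(2 3)
  after f: (1 4 5)
  after f: (2 3)
  after r: (1 4 3 5)
  after g': (1 3 4 5 2)

f f f r g'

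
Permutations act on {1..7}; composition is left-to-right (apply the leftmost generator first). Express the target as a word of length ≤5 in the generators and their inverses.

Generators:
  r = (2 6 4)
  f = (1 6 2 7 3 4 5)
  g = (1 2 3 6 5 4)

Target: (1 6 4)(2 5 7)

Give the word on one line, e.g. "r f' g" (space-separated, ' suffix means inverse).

f' g g f

  after f': (1 5 4 3 7 2 6)
  after g: (1 4 6 2 5)(3 7)
  after g: (2 4 5)(3 7 6)
  after f: (1 6 4)(2 5 7)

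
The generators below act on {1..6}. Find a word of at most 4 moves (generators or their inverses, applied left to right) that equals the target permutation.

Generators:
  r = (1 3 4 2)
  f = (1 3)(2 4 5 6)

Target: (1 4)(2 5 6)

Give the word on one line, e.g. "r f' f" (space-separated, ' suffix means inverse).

r' f

  after r': (1 2 4 3)
  after f: (1 4)(2 5 6)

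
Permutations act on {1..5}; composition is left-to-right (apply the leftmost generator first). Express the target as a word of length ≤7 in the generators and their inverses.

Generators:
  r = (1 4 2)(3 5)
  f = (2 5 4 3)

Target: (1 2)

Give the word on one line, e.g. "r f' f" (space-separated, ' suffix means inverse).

r' f' f' r' r'

  after r': (1 2 4)(3 5)
  after f': (1 3 2 5 4)
  after f': (1 4)
  after r': (2 4)(3 5)
  after r': (1 2)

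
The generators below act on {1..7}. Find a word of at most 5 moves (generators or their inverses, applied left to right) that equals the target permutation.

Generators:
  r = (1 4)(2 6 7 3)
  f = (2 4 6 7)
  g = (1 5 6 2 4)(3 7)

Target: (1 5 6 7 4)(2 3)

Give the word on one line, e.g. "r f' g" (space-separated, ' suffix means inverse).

  after r': (1 4)(2 3 7 6)
  after r': (2 7)(3 6)
  after g: (1 5 6 7 4)(2 3)

r' r' g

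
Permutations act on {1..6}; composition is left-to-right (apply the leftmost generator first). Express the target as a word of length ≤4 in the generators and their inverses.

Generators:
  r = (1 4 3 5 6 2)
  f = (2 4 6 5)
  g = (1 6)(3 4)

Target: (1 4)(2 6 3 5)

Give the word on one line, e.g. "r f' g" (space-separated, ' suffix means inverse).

  after f': (2 5 6 4)
  after r: (1 4)(2 6 3 5)

f' r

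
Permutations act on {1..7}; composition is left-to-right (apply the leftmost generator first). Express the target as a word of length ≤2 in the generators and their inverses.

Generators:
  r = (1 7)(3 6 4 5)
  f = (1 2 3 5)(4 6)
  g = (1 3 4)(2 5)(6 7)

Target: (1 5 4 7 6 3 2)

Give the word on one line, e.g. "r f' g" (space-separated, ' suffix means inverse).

f g'

  after f: (1 2 3 5)(4 6)
  after g': (1 5 4 7 6 3 2)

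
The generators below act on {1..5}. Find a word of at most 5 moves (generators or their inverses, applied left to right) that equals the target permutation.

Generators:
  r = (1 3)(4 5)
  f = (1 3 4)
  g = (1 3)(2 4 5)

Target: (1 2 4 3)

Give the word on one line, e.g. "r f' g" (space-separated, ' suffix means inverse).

f' g' r'

  after f': (1 4 3)
  after g': (1 2 5 4)
  after r': (1 2 4 3)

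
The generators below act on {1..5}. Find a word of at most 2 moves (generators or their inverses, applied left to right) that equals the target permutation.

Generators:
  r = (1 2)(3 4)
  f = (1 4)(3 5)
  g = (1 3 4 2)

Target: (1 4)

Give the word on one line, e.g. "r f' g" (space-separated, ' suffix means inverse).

  after r': (1 2)(3 4)
  after g': (1 4)

r' g'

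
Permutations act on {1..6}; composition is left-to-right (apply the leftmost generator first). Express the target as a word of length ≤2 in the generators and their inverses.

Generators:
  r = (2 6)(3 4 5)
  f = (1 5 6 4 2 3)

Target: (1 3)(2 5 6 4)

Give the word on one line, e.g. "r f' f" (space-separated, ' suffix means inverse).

  after r': (2 6)(3 5 4)
  after f': (1 3)(2 5 6 4)

r' f'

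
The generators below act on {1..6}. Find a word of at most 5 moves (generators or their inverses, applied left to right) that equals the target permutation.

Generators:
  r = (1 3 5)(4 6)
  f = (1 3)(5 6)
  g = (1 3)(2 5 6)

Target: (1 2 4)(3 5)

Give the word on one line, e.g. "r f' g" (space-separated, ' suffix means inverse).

  after r': (1 5 3)(4 6)
  after g': (1 2 6 4 5)
  after r: (1 2 4)(3 5)

r' g' r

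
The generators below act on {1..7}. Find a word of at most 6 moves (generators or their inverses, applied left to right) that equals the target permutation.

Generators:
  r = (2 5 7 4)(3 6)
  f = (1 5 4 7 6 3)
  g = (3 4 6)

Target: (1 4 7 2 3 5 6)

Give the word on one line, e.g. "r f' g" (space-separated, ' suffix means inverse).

r' r' f f

  after r': (2 4 7 5)(3 6)
  after r': (2 7)(4 5)
  after f: (1 5 7 2 6 3)
  after f: (1 4 7 2 3 5 6)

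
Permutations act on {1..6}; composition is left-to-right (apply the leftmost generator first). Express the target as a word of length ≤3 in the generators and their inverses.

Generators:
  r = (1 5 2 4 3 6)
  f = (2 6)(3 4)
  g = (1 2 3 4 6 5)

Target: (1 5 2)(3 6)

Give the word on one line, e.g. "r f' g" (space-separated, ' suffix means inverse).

g' f

  after g': (1 5 6 4 3 2)
  after f: (1 5 2)(3 6)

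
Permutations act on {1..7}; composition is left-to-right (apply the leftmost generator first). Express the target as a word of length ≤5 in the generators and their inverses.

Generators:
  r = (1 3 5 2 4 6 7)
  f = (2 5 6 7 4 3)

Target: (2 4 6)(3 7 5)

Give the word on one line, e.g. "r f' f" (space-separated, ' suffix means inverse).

  after f: (2 5 6 7 4 3)
  after f: (2 6 4)(3 5 7)
  after f: (2 7)(3 6)(4 5)
  after f: (2 4 6)(3 7 5)

f f f f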